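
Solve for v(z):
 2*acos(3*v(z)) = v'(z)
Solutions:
 Integral(1/acos(3*_y), (_y, v(z))) = C1 + 2*z


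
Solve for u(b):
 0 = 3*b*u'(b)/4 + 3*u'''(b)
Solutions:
 u(b) = C1 + Integral(C2*airyai(-2^(1/3)*b/2) + C3*airybi(-2^(1/3)*b/2), b)


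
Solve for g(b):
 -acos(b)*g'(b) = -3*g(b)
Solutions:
 g(b) = C1*exp(3*Integral(1/acos(b), b))


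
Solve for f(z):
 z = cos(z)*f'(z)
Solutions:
 f(z) = C1 + Integral(z/cos(z), z)


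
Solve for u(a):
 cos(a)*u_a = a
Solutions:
 u(a) = C1 + Integral(a/cos(a), a)


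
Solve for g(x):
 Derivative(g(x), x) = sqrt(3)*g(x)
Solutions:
 g(x) = C1*exp(sqrt(3)*x)


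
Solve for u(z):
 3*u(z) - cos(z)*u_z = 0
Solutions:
 u(z) = C1*(sin(z) + 1)^(3/2)/(sin(z) - 1)^(3/2)


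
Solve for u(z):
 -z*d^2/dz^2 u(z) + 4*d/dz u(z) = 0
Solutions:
 u(z) = C1 + C2*z^5


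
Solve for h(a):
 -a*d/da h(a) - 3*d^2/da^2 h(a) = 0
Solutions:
 h(a) = C1 + C2*erf(sqrt(6)*a/6)


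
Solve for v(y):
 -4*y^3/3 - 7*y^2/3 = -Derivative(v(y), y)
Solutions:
 v(y) = C1 + y^4/3 + 7*y^3/9


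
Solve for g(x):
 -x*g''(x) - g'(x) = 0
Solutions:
 g(x) = C1 + C2*log(x)


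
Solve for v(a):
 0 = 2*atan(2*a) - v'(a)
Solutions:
 v(a) = C1 + 2*a*atan(2*a) - log(4*a^2 + 1)/2


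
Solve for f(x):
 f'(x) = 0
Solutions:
 f(x) = C1


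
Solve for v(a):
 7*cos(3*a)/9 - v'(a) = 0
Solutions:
 v(a) = C1 + 7*sin(3*a)/27


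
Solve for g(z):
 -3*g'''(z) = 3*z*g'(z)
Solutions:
 g(z) = C1 + Integral(C2*airyai(-z) + C3*airybi(-z), z)


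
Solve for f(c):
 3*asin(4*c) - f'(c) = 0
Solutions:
 f(c) = C1 + 3*c*asin(4*c) + 3*sqrt(1 - 16*c^2)/4


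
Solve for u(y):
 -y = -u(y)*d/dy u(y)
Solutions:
 u(y) = -sqrt(C1 + y^2)
 u(y) = sqrt(C1 + y^2)


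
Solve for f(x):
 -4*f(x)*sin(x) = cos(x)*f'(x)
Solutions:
 f(x) = C1*cos(x)^4


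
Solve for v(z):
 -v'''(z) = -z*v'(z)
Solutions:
 v(z) = C1 + Integral(C2*airyai(z) + C3*airybi(z), z)


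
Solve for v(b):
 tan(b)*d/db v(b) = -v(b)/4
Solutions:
 v(b) = C1/sin(b)^(1/4)


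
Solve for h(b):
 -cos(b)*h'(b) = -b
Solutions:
 h(b) = C1 + Integral(b/cos(b), b)


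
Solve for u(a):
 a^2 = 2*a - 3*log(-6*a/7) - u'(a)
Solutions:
 u(a) = C1 - a^3/3 + a^2 - 3*a*log(-a) + 3*a*(-log(6) + 1 + log(7))


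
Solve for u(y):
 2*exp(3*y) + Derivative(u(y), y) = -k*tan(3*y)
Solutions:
 u(y) = C1 + k*log(cos(3*y))/3 - 2*exp(3*y)/3


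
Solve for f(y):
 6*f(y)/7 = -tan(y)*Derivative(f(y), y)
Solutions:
 f(y) = C1/sin(y)^(6/7)


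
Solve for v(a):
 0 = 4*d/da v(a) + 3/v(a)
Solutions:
 v(a) = -sqrt(C1 - 6*a)/2
 v(a) = sqrt(C1 - 6*a)/2


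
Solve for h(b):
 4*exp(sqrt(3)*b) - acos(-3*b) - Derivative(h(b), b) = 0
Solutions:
 h(b) = C1 - b*acos(-3*b) - sqrt(1 - 9*b^2)/3 + 4*sqrt(3)*exp(sqrt(3)*b)/3


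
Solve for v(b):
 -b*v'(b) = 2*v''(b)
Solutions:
 v(b) = C1 + C2*erf(b/2)


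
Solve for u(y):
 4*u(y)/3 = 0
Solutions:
 u(y) = 0


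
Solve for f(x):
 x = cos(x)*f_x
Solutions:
 f(x) = C1 + Integral(x/cos(x), x)


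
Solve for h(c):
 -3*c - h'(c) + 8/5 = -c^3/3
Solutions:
 h(c) = C1 + c^4/12 - 3*c^2/2 + 8*c/5


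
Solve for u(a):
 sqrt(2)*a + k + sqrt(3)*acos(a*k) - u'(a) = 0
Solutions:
 u(a) = C1 + sqrt(2)*a^2/2 + a*k + sqrt(3)*Piecewise((a*acos(a*k) - sqrt(-a^2*k^2 + 1)/k, Ne(k, 0)), (pi*a/2, True))


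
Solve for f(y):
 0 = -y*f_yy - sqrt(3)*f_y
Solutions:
 f(y) = C1 + C2*y^(1 - sqrt(3))


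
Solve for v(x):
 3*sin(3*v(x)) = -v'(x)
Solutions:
 v(x) = -acos((-C1 - exp(18*x))/(C1 - exp(18*x)))/3 + 2*pi/3
 v(x) = acos((-C1 - exp(18*x))/(C1 - exp(18*x)))/3


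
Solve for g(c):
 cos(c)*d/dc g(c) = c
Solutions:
 g(c) = C1 + Integral(c/cos(c), c)


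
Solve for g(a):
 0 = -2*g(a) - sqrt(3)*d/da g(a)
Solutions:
 g(a) = C1*exp(-2*sqrt(3)*a/3)


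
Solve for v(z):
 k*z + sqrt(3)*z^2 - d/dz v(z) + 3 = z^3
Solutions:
 v(z) = C1 + k*z^2/2 - z^4/4 + sqrt(3)*z^3/3 + 3*z


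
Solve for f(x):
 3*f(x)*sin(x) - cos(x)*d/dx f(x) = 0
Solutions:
 f(x) = C1/cos(x)^3


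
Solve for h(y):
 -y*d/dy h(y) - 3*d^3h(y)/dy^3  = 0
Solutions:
 h(y) = C1 + Integral(C2*airyai(-3^(2/3)*y/3) + C3*airybi(-3^(2/3)*y/3), y)


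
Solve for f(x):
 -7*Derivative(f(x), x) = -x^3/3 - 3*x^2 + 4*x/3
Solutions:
 f(x) = C1 + x^4/84 + x^3/7 - 2*x^2/21


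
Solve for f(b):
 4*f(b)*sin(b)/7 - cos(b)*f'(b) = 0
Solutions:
 f(b) = C1/cos(b)^(4/7)


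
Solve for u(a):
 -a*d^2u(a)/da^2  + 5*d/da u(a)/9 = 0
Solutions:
 u(a) = C1 + C2*a^(14/9)


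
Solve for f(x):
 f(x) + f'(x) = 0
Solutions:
 f(x) = C1*exp(-x)


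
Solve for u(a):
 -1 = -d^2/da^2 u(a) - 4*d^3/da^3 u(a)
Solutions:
 u(a) = C1 + C2*a + C3*exp(-a/4) + a^2/2


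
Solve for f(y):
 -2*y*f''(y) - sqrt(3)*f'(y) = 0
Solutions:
 f(y) = C1 + C2*y^(1 - sqrt(3)/2)


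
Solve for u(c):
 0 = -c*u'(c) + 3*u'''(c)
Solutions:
 u(c) = C1 + Integral(C2*airyai(3^(2/3)*c/3) + C3*airybi(3^(2/3)*c/3), c)


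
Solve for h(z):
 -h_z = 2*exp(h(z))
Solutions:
 h(z) = log(1/(C1 + 2*z))


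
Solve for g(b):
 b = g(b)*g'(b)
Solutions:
 g(b) = -sqrt(C1 + b^2)
 g(b) = sqrt(C1 + b^2)


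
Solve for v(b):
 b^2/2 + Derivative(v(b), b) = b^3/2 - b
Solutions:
 v(b) = C1 + b^4/8 - b^3/6 - b^2/2


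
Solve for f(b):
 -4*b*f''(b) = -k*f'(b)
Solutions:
 f(b) = C1 + b^(re(k)/4 + 1)*(C2*sin(log(b)*Abs(im(k))/4) + C3*cos(log(b)*im(k)/4))


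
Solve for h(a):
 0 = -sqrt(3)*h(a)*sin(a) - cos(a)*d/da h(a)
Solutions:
 h(a) = C1*cos(a)^(sqrt(3))


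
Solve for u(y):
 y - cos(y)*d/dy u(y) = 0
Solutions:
 u(y) = C1 + Integral(y/cos(y), y)


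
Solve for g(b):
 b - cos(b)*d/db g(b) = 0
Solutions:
 g(b) = C1 + Integral(b/cos(b), b)


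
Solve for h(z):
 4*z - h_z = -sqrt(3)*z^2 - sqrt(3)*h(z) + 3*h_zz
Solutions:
 h(z) = C1*exp(z*(-1 + sqrt(1 + 12*sqrt(3)))/6) + C2*exp(-z*(1 + sqrt(1 + 12*sqrt(3)))/6) - z^2 - 2*sqrt(3)*z - 2*sqrt(3) - 2


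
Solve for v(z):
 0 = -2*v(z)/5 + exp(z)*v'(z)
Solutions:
 v(z) = C1*exp(-2*exp(-z)/5)


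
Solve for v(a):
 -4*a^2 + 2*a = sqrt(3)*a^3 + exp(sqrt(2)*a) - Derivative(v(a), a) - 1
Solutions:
 v(a) = C1 + sqrt(3)*a^4/4 + 4*a^3/3 - a^2 - a + sqrt(2)*exp(sqrt(2)*a)/2


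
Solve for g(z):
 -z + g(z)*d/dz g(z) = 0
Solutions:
 g(z) = -sqrt(C1 + z^2)
 g(z) = sqrt(C1 + z^2)


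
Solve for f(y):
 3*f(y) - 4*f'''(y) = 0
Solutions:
 f(y) = C3*exp(6^(1/3)*y/2) + (C1*sin(2^(1/3)*3^(5/6)*y/4) + C2*cos(2^(1/3)*3^(5/6)*y/4))*exp(-6^(1/3)*y/4)


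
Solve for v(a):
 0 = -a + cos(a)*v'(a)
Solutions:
 v(a) = C1 + Integral(a/cos(a), a)


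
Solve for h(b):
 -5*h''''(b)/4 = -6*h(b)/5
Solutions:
 h(b) = C1*exp(-24^(1/4)*sqrt(5)*b/5) + C2*exp(24^(1/4)*sqrt(5)*b/5) + C3*sin(24^(1/4)*sqrt(5)*b/5) + C4*cos(24^(1/4)*sqrt(5)*b/5)


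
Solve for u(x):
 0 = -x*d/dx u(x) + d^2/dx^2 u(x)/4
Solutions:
 u(x) = C1 + C2*erfi(sqrt(2)*x)


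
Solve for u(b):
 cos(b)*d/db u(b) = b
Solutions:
 u(b) = C1 + Integral(b/cos(b), b)


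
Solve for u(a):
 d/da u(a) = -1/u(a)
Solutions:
 u(a) = -sqrt(C1 - 2*a)
 u(a) = sqrt(C1 - 2*a)


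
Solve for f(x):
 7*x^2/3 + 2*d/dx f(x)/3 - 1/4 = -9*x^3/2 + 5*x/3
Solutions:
 f(x) = C1 - 27*x^4/16 - 7*x^3/6 + 5*x^2/4 + 3*x/8


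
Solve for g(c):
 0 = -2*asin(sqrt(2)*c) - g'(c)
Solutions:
 g(c) = C1 - 2*c*asin(sqrt(2)*c) - sqrt(2)*sqrt(1 - 2*c^2)


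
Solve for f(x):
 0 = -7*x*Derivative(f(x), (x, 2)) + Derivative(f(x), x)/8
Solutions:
 f(x) = C1 + C2*x^(57/56)


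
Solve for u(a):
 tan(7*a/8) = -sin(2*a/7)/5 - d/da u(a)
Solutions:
 u(a) = C1 + 8*log(cos(7*a/8))/7 + 7*cos(2*a/7)/10


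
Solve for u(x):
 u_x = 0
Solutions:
 u(x) = C1


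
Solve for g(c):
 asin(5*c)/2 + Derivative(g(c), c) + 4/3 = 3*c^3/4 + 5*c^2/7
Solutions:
 g(c) = C1 + 3*c^4/16 + 5*c^3/21 - c*asin(5*c)/2 - 4*c/3 - sqrt(1 - 25*c^2)/10


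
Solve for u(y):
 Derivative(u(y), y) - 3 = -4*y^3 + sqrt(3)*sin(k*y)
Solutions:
 u(y) = C1 - y^4 + 3*y - sqrt(3)*cos(k*y)/k


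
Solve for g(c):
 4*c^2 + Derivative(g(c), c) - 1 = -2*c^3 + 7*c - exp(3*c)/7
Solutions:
 g(c) = C1 - c^4/2 - 4*c^3/3 + 7*c^2/2 + c - exp(3*c)/21


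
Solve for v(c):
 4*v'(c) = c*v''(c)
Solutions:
 v(c) = C1 + C2*c^5


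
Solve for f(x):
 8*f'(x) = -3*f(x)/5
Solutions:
 f(x) = C1*exp(-3*x/40)


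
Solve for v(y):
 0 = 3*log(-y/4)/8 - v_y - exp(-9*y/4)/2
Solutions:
 v(y) = C1 + 3*y*log(-y)/8 + 3*y*(-2*log(2) - 1)/8 + 2*exp(-9*y/4)/9


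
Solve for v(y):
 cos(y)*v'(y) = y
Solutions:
 v(y) = C1 + Integral(y/cos(y), y)


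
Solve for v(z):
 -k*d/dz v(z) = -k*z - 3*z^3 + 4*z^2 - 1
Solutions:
 v(z) = C1 + z^2/2 + 3*z^4/(4*k) - 4*z^3/(3*k) + z/k


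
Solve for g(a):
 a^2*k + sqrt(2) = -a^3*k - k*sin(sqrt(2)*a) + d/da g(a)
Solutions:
 g(a) = C1 + a^4*k/4 + a^3*k/3 + sqrt(2)*a - sqrt(2)*k*cos(sqrt(2)*a)/2


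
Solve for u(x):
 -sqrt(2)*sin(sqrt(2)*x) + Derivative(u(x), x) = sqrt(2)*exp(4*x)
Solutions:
 u(x) = C1 + sqrt(2)*exp(4*x)/4 - cos(sqrt(2)*x)


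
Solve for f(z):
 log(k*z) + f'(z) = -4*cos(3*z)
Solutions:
 f(z) = C1 - z*log(k*z) + z - 4*sin(3*z)/3


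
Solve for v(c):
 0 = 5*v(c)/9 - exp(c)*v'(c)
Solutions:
 v(c) = C1*exp(-5*exp(-c)/9)


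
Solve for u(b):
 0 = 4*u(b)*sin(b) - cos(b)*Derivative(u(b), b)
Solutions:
 u(b) = C1/cos(b)^4


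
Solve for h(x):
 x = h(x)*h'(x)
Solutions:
 h(x) = -sqrt(C1 + x^2)
 h(x) = sqrt(C1 + x^2)


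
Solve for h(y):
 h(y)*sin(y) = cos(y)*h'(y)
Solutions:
 h(y) = C1/cos(y)


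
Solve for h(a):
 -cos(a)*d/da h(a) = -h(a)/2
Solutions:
 h(a) = C1*(sin(a) + 1)^(1/4)/(sin(a) - 1)^(1/4)


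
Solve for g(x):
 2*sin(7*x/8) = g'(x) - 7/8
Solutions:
 g(x) = C1 + 7*x/8 - 16*cos(7*x/8)/7


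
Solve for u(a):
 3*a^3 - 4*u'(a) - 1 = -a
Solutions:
 u(a) = C1 + 3*a^4/16 + a^2/8 - a/4


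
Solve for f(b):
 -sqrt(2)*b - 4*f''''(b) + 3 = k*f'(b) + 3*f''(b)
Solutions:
 f(b) = C1 + C2*exp(b*(-(k + sqrt(k^2 + 1))^(1/3) + (k + sqrt(k^2 + 1))^(-1/3))/2) + C3*exp(b*((k + sqrt(k^2 + 1))^(1/3)/4 - sqrt(3)*I*(k + sqrt(k^2 + 1))^(1/3)/4 + 1/((-1 + sqrt(3)*I)*(k + sqrt(k^2 + 1))^(1/3)))) + C4*exp(b*((k + sqrt(k^2 + 1))^(1/3)/4 + sqrt(3)*I*(k + sqrt(k^2 + 1))^(1/3)/4 - 1/((1 + sqrt(3)*I)*(k + sqrt(k^2 + 1))^(1/3)))) - sqrt(2)*b^2/(2*k) + 3*b/k + 3*sqrt(2)*b/k^2


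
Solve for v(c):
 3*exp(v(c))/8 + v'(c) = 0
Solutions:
 v(c) = log(1/(C1 + 3*c)) + 3*log(2)


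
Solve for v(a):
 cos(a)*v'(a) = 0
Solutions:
 v(a) = C1


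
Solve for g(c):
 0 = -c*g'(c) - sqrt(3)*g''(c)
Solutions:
 g(c) = C1 + C2*erf(sqrt(2)*3^(3/4)*c/6)


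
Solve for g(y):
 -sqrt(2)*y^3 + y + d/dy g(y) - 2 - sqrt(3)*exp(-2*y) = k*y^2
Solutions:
 g(y) = C1 + k*y^3/3 + sqrt(2)*y^4/4 - y^2/2 + 2*y - sqrt(3)*exp(-2*y)/2


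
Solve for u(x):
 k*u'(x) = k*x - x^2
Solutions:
 u(x) = C1 + x^2/2 - x^3/(3*k)


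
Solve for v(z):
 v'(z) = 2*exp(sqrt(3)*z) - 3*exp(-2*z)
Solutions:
 v(z) = C1 + 2*sqrt(3)*exp(sqrt(3)*z)/3 + 3*exp(-2*z)/2


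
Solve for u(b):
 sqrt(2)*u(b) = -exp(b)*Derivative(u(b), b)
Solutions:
 u(b) = C1*exp(sqrt(2)*exp(-b))


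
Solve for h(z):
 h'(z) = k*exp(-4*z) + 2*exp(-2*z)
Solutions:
 h(z) = C1 - k*exp(-4*z)/4 - exp(-2*z)


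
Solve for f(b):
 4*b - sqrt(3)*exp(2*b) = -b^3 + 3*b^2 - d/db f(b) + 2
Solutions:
 f(b) = C1 - b^4/4 + b^3 - 2*b^2 + 2*b + sqrt(3)*exp(2*b)/2


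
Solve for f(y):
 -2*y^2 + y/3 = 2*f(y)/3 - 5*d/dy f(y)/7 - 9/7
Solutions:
 f(y) = C1*exp(14*y/15) - 3*y^2 - 83*y/14 - 867/196


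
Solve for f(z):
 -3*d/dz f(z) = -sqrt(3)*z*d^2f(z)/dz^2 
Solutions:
 f(z) = C1 + C2*z^(1 + sqrt(3))


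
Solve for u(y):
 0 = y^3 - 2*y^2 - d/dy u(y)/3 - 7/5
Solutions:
 u(y) = C1 + 3*y^4/4 - 2*y^3 - 21*y/5


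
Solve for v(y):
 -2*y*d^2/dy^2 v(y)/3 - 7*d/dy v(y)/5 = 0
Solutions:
 v(y) = C1 + C2/y^(11/10)


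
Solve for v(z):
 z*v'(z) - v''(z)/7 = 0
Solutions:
 v(z) = C1 + C2*erfi(sqrt(14)*z/2)


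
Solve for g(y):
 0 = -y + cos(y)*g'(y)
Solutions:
 g(y) = C1 + Integral(y/cos(y), y)


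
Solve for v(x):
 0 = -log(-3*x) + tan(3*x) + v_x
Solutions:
 v(x) = C1 + x*log(-x) - x + x*log(3) + log(cos(3*x))/3


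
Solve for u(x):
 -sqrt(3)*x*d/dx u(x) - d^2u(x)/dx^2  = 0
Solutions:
 u(x) = C1 + C2*erf(sqrt(2)*3^(1/4)*x/2)


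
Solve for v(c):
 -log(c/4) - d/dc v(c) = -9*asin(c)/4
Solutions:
 v(c) = C1 - c*log(c) + 9*c*asin(c)/4 + c + 2*c*log(2) + 9*sqrt(1 - c^2)/4


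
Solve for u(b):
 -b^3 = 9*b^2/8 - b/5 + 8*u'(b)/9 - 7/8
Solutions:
 u(b) = C1 - 9*b^4/32 - 27*b^3/64 + 9*b^2/80 + 63*b/64


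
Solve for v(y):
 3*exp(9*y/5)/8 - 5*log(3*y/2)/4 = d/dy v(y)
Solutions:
 v(y) = C1 - 5*y*log(y)/4 + 5*y*(-log(3) + log(2) + 1)/4 + 5*exp(9*y/5)/24


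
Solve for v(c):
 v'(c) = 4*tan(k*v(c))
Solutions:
 v(c) = Piecewise((-asin(exp(C1*k + 4*c*k))/k + pi/k, Ne(k, 0)), (nan, True))
 v(c) = Piecewise((asin(exp(C1*k + 4*c*k))/k, Ne(k, 0)), (nan, True))


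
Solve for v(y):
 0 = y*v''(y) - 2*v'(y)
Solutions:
 v(y) = C1 + C2*y^3


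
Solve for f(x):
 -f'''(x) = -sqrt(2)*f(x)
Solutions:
 f(x) = C3*exp(2^(1/6)*x) + (C1*sin(2^(1/6)*sqrt(3)*x/2) + C2*cos(2^(1/6)*sqrt(3)*x/2))*exp(-2^(1/6)*x/2)


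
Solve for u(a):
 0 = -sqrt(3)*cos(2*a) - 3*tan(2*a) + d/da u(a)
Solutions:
 u(a) = C1 - 3*log(cos(2*a))/2 + sqrt(3)*sin(2*a)/2


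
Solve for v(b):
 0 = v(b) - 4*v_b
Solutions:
 v(b) = C1*exp(b/4)


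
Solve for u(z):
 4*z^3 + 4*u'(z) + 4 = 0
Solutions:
 u(z) = C1 - z^4/4 - z


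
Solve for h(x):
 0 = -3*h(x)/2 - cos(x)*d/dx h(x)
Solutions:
 h(x) = C1*(sin(x) - 1)^(3/4)/(sin(x) + 1)^(3/4)


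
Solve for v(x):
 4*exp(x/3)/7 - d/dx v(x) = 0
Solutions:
 v(x) = C1 + 12*exp(x/3)/7


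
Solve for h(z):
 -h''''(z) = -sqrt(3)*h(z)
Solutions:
 h(z) = C1*exp(-3^(1/8)*z) + C2*exp(3^(1/8)*z) + C3*sin(3^(1/8)*z) + C4*cos(3^(1/8)*z)


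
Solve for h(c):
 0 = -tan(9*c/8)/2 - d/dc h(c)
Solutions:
 h(c) = C1 + 4*log(cos(9*c/8))/9


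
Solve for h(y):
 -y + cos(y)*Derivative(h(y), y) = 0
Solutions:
 h(y) = C1 + Integral(y/cos(y), y)


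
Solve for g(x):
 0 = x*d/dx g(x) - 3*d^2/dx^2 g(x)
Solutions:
 g(x) = C1 + C2*erfi(sqrt(6)*x/6)


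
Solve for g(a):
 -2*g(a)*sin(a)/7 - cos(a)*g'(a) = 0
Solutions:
 g(a) = C1*cos(a)^(2/7)


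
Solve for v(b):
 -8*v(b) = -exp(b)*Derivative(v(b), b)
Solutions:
 v(b) = C1*exp(-8*exp(-b))


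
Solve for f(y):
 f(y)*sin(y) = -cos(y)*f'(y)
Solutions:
 f(y) = C1*cos(y)


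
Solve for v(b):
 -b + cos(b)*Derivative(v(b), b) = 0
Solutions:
 v(b) = C1 + Integral(b/cos(b), b)


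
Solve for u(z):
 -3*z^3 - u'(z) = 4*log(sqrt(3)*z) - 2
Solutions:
 u(z) = C1 - 3*z^4/4 - 4*z*log(z) - z*log(9) + 6*z


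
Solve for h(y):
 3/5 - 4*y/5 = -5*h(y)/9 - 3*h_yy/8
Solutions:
 h(y) = C1*sin(2*sqrt(30)*y/9) + C2*cos(2*sqrt(30)*y/9) + 36*y/25 - 27/25


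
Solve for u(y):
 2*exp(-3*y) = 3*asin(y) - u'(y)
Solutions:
 u(y) = C1 + 3*y*asin(y) + 3*sqrt(1 - y^2) + 2*exp(-3*y)/3


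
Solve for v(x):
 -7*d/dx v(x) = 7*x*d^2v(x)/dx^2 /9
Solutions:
 v(x) = C1 + C2/x^8


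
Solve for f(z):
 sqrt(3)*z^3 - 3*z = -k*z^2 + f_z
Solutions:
 f(z) = C1 + k*z^3/3 + sqrt(3)*z^4/4 - 3*z^2/2


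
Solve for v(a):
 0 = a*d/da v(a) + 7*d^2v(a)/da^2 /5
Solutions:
 v(a) = C1 + C2*erf(sqrt(70)*a/14)


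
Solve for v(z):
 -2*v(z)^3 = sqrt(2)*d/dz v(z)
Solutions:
 v(z) = -sqrt(2)*sqrt(-1/(C1 - sqrt(2)*z))/2
 v(z) = sqrt(2)*sqrt(-1/(C1 - sqrt(2)*z))/2


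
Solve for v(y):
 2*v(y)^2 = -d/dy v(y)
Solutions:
 v(y) = 1/(C1 + 2*y)


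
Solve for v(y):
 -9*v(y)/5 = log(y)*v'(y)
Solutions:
 v(y) = C1*exp(-9*li(y)/5)


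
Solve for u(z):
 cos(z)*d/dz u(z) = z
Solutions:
 u(z) = C1 + Integral(z/cos(z), z)


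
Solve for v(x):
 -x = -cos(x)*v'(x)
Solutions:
 v(x) = C1 + Integral(x/cos(x), x)


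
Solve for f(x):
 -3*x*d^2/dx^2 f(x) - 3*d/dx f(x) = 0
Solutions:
 f(x) = C1 + C2*log(x)


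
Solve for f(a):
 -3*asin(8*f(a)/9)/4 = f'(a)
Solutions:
 Integral(1/asin(8*_y/9), (_y, f(a))) = C1 - 3*a/4


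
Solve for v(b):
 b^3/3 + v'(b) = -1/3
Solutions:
 v(b) = C1 - b^4/12 - b/3


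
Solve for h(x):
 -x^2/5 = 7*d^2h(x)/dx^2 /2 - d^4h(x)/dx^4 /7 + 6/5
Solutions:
 h(x) = C1 + C2*x + C3*exp(-7*sqrt(2)*x/2) + C4*exp(7*sqrt(2)*x/2) - x^4/210 - 298*x^2/1715


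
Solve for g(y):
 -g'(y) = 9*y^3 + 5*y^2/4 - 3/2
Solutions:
 g(y) = C1 - 9*y^4/4 - 5*y^3/12 + 3*y/2


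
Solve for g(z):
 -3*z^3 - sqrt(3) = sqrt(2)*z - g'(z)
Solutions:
 g(z) = C1 + 3*z^4/4 + sqrt(2)*z^2/2 + sqrt(3)*z


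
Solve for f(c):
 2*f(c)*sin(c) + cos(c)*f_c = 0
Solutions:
 f(c) = C1*cos(c)^2


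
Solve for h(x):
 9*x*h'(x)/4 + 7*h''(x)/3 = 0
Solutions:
 h(x) = C1 + C2*erf(3*sqrt(42)*x/28)


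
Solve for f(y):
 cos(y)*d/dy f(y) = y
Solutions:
 f(y) = C1 + Integral(y/cos(y), y)


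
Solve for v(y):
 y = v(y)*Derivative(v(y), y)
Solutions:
 v(y) = -sqrt(C1 + y^2)
 v(y) = sqrt(C1 + y^2)


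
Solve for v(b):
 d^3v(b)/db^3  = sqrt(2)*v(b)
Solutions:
 v(b) = C3*exp(2^(1/6)*b) + (C1*sin(2^(1/6)*sqrt(3)*b/2) + C2*cos(2^(1/6)*sqrt(3)*b/2))*exp(-2^(1/6)*b/2)


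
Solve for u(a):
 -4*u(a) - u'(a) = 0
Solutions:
 u(a) = C1*exp(-4*a)


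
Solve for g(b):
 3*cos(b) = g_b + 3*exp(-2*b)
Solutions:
 g(b) = C1 + 3*sin(b) + 3*exp(-2*b)/2


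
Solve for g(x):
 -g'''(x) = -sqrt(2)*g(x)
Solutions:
 g(x) = C3*exp(2^(1/6)*x) + (C1*sin(2^(1/6)*sqrt(3)*x/2) + C2*cos(2^(1/6)*sqrt(3)*x/2))*exp(-2^(1/6)*x/2)


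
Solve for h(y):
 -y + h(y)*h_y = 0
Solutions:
 h(y) = -sqrt(C1 + y^2)
 h(y) = sqrt(C1 + y^2)


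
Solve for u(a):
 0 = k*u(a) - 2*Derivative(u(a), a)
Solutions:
 u(a) = C1*exp(a*k/2)


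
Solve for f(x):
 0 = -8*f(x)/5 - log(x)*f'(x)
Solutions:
 f(x) = C1*exp(-8*li(x)/5)


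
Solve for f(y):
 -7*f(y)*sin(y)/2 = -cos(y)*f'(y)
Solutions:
 f(y) = C1/cos(y)^(7/2)


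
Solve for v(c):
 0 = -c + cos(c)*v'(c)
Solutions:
 v(c) = C1 + Integral(c/cos(c), c)


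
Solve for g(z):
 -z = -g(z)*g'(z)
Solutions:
 g(z) = -sqrt(C1 + z^2)
 g(z) = sqrt(C1 + z^2)


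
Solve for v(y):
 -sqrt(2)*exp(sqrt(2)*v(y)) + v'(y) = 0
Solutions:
 v(y) = sqrt(2)*(2*log(-1/(C1 + sqrt(2)*y)) - log(2))/4


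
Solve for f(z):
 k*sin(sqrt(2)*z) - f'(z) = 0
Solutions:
 f(z) = C1 - sqrt(2)*k*cos(sqrt(2)*z)/2


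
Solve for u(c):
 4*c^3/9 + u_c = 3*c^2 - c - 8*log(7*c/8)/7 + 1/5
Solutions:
 u(c) = C1 - c^4/9 + c^3 - c^2/2 - 8*c*log(c)/7 - 8*c*log(7)/7 + 47*c/35 + 24*c*log(2)/7


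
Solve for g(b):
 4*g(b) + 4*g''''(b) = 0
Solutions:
 g(b) = (C1*sin(sqrt(2)*b/2) + C2*cos(sqrt(2)*b/2))*exp(-sqrt(2)*b/2) + (C3*sin(sqrt(2)*b/2) + C4*cos(sqrt(2)*b/2))*exp(sqrt(2)*b/2)


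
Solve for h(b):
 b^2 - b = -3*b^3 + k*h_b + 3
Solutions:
 h(b) = C1 + 3*b^4/(4*k) + b^3/(3*k) - b^2/(2*k) - 3*b/k


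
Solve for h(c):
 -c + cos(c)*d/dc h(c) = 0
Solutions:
 h(c) = C1 + Integral(c/cos(c), c)


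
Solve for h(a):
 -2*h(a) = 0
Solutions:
 h(a) = 0


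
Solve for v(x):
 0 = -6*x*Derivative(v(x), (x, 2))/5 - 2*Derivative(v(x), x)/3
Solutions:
 v(x) = C1 + C2*x^(4/9)


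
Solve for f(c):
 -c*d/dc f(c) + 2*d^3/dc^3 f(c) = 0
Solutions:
 f(c) = C1 + Integral(C2*airyai(2^(2/3)*c/2) + C3*airybi(2^(2/3)*c/2), c)


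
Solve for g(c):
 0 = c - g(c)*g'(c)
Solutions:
 g(c) = -sqrt(C1 + c^2)
 g(c) = sqrt(C1 + c^2)


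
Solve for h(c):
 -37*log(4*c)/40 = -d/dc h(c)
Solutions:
 h(c) = C1 + 37*c*log(c)/40 - 37*c/40 + 37*c*log(2)/20


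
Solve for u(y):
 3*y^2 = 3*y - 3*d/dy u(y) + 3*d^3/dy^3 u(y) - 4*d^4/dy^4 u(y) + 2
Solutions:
 u(y) = C1 + C2*exp(y*((4*sqrt(33) + 23)^(-1/3) + 2 + (4*sqrt(33) + 23)^(1/3))/8)*sin(sqrt(3)*y*(-(4*sqrt(33) + 23)^(1/3) + (4*sqrt(33) + 23)^(-1/3))/8) + C3*exp(y*((4*sqrt(33) + 23)^(-1/3) + 2 + (4*sqrt(33) + 23)^(1/3))/8)*cos(sqrt(3)*y*(-(4*sqrt(33) + 23)^(1/3) + (4*sqrt(33) + 23)^(-1/3))/8) + C4*exp(y*(-(4*sqrt(33) + 23)^(1/3) - 1/(4*sqrt(33) + 23)^(1/3) + 1)/4) - y^3/3 + y^2/2 - 4*y/3


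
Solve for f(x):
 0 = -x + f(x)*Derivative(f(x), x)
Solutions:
 f(x) = -sqrt(C1 + x^2)
 f(x) = sqrt(C1 + x^2)


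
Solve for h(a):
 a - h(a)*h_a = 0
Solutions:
 h(a) = -sqrt(C1 + a^2)
 h(a) = sqrt(C1 + a^2)


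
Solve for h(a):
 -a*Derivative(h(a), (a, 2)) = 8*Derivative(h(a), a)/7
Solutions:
 h(a) = C1 + C2/a^(1/7)


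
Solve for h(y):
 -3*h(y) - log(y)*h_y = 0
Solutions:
 h(y) = C1*exp(-3*li(y))


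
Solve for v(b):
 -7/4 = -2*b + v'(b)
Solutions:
 v(b) = C1 + b^2 - 7*b/4


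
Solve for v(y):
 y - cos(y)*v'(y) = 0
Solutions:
 v(y) = C1 + Integral(y/cos(y), y)


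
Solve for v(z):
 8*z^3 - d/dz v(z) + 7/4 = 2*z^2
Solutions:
 v(z) = C1 + 2*z^4 - 2*z^3/3 + 7*z/4


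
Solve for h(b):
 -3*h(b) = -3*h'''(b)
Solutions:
 h(b) = C3*exp(b) + (C1*sin(sqrt(3)*b/2) + C2*cos(sqrt(3)*b/2))*exp(-b/2)


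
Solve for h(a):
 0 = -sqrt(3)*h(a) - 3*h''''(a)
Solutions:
 h(a) = (C1*sin(sqrt(2)*3^(7/8)*a/6) + C2*cos(sqrt(2)*3^(7/8)*a/6))*exp(-sqrt(2)*3^(7/8)*a/6) + (C3*sin(sqrt(2)*3^(7/8)*a/6) + C4*cos(sqrt(2)*3^(7/8)*a/6))*exp(sqrt(2)*3^(7/8)*a/6)


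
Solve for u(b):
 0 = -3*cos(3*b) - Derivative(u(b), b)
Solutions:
 u(b) = C1 - sin(3*b)


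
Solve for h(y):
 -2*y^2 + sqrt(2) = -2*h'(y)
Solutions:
 h(y) = C1 + y^3/3 - sqrt(2)*y/2


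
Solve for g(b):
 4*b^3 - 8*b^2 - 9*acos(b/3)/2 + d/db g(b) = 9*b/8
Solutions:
 g(b) = C1 - b^4 + 8*b^3/3 + 9*b^2/16 + 9*b*acos(b/3)/2 - 9*sqrt(9 - b^2)/2


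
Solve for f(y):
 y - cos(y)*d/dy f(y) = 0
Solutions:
 f(y) = C1 + Integral(y/cos(y), y)


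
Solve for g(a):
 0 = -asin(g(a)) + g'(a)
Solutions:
 Integral(1/asin(_y), (_y, g(a))) = C1 + a


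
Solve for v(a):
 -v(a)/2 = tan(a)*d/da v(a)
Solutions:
 v(a) = C1/sqrt(sin(a))


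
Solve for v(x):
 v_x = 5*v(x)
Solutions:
 v(x) = C1*exp(5*x)


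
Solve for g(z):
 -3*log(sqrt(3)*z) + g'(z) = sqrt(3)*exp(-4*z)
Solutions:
 g(z) = C1 + 3*z*log(z) + z*(-3 + 3*log(3)/2) - sqrt(3)*exp(-4*z)/4


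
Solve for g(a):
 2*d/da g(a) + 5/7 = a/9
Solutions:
 g(a) = C1 + a^2/36 - 5*a/14


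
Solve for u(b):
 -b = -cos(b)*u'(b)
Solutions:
 u(b) = C1 + Integral(b/cos(b), b)


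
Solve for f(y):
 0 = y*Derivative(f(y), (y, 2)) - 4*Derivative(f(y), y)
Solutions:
 f(y) = C1 + C2*y^5


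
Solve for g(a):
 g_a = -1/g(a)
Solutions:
 g(a) = -sqrt(C1 - 2*a)
 g(a) = sqrt(C1 - 2*a)


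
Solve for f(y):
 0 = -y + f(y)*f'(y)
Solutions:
 f(y) = -sqrt(C1 + y^2)
 f(y) = sqrt(C1 + y^2)


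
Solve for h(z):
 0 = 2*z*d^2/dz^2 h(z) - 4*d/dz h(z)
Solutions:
 h(z) = C1 + C2*z^3


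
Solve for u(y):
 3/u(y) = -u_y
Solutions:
 u(y) = -sqrt(C1 - 6*y)
 u(y) = sqrt(C1 - 6*y)


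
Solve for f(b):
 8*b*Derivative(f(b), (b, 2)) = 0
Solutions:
 f(b) = C1 + C2*b


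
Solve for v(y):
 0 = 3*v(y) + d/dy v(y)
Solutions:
 v(y) = C1*exp(-3*y)


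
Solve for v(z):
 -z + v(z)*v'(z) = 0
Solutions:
 v(z) = -sqrt(C1 + z^2)
 v(z) = sqrt(C1 + z^2)


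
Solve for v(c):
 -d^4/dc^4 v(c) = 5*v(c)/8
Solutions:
 v(c) = (C1*sin(2^(3/4)*5^(1/4)*c/4) + C2*cos(2^(3/4)*5^(1/4)*c/4))*exp(-2^(3/4)*5^(1/4)*c/4) + (C3*sin(2^(3/4)*5^(1/4)*c/4) + C4*cos(2^(3/4)*5^(1/4)*c/4))*exp(2^(3/4)*5^(1/4)*c/4)


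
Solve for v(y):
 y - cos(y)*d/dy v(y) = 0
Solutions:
 v(y) = C1 + Integral(y/cos(y), y)


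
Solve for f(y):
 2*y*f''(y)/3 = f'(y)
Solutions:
 f(y) = C1 + C2*y^(5/2)


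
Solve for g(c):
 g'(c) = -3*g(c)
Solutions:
 g(c) = C1*exp(-3*c)


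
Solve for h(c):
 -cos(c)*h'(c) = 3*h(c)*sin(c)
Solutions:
 h(c) = C1*cos(c)^3


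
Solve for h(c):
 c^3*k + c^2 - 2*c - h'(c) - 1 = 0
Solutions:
 h(c) = C1 + c^4*k/4 + c^3/3 - c^2 - c


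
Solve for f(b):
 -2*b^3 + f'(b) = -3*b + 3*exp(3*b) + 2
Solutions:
 f(b) = C1 + b^4/2 - 3*b^2/2 + 2*b + exp(3*b)


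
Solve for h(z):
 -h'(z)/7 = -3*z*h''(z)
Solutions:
 h(z) = C1 + C2*z^(22/21)


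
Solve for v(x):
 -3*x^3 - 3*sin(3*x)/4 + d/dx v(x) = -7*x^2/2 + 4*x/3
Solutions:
 v(x) = C1 + 3*x^4/4 - 7*x^3/6 + 2*x^2/3 - cos(3*x)/4


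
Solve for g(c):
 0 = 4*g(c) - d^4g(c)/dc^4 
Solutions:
 g(c) = C1*exp(-sqrt(2)*c) + C2*exp(sqrt(2)*c) + C3*sin(sqrt(2)*c) + C4*cos(sqrt(2)*c)


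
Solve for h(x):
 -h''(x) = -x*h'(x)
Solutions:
 h(x) = C1 + C2*erfi(sqrt(2)*x/2)


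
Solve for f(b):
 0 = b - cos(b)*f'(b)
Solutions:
 f(b) = C1 + Integral(b/cos(b), b)


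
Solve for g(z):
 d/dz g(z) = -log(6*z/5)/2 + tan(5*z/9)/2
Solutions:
 g(z) = C1 - z*log(z)/2 - z*log(6) + z/2 + z*log(30)/2 - 9*log(cos(5*z/9))/10


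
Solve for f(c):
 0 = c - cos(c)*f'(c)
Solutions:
 f(c) = C1 + Integral(c/cos(c), c)


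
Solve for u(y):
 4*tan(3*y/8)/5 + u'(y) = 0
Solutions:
 u(y) = C1 + 32*log(cos(3*y/8))/15


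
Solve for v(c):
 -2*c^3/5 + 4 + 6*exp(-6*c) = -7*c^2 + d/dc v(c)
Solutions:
 v(c) = C1 - c^4/10 + 7*c^3/3 + 4*c - exp(-6*c)


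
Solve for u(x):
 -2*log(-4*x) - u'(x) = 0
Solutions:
 u(x) = C1 - 2*x*log(-x) + 2*x*(1 - 2*log(2))


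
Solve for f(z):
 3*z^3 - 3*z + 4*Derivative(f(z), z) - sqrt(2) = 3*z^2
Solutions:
 f(z) = C1 - 3*z^4/16 + z^3/4 + 3*z^2/8 + sqrt(2)*z/4


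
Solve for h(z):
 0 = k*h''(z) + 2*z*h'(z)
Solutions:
 h(z) = C1 + C2*sqrt(k)*erf(z*sqrt(1/k))


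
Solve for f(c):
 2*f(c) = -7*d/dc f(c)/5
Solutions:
 f(c) = C1*exp(-10*c/7)


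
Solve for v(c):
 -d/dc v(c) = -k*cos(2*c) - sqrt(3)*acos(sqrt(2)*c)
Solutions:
 v(c) = C1 + k*sin(2*c)/2 + sqrt(3)*(c*acos(sqrt(2)*c) - sqrt(2)*sqrt(1 - 2*c^2)/2)


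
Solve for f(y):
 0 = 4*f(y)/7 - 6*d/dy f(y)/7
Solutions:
 f(y) = C1*exp(2*y/3)


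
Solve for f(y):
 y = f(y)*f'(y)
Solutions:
 f(y) = -sqrt(C1 + y^2)
 f(y) = sqrt(C1 + y^2)


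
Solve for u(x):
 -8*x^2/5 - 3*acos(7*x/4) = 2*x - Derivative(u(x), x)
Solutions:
 u(x) = C1 + 8*x^3/15 + x^2 + 3*x*acos(7*x/4) - 3*sqrt(16 - 49*x^2)/7


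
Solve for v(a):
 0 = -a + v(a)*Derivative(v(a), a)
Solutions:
 v(a) = -sqrt(C1 + a^2)
 v(a) = sqrt(C1 + a^2)


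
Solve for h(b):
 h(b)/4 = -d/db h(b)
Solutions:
 h(b) = C1*exp(-b/4)


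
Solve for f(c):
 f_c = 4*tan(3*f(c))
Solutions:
 f(c) = -asin(C1*exp(12*c))/3 + pi/3
 f(c) = asin(C1*exp(12*c))/3


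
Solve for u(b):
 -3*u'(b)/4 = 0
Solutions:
 u(b) = C1


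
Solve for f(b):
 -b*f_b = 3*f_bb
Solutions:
 f(b) = C1 + C2*erf(sqrt(6)*b/6)


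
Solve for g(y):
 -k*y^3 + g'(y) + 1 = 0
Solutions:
 g(y) = C1 + k*y^4/4 - y


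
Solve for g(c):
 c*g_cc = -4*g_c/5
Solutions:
 g(c) = C1 + C2*c^(1/5)


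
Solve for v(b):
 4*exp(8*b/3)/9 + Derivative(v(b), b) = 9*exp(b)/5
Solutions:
 v(b) = C1 - exp(8*b/3)/6 + 9*exp(b)/5


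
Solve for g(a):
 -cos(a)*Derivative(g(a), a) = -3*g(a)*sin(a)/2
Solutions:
 g(a) = C1/cos(a)^(3/2)


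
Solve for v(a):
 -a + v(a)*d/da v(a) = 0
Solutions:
 v(a) = -sqrt(C1 + a^2)
 v(a) = sqrt(C1 + a^2)


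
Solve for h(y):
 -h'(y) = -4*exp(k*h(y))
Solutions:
 h(y) = Piecewise((log(-1/(C1*k + 4*k*y))/k, Ne(k, 0)), (nan, True))
 h(y) = Piecewise((C1 + 4*y, Eq(k, 0)), (nan, True))


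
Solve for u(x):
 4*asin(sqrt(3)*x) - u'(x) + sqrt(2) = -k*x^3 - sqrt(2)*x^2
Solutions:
 u(x) = C1 + k*x^4/4 + sqrt(2)*x^3/3 + 4*x*asin(sqrt(3)*x) + sqrt(2)*x + 4*sqrt(3)*sqrt(1 - 3*x^2)/3


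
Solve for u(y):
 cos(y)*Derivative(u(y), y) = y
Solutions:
 u(y) = C1 + Integral(y/cos(y), y)


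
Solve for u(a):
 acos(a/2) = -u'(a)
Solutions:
 u(a) = C1 - a*acos(a/2) + sqrt(4 - a^2)


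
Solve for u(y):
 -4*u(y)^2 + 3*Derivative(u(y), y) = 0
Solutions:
 u(y) = -3/(C1 + 4*y)


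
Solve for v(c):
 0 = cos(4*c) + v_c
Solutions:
 v(c) = C1 - sin(4*c)/4


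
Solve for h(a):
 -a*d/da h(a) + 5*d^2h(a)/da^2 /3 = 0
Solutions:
 h(a) = C1 + C2*erfi(sqrt(30)*a/10)


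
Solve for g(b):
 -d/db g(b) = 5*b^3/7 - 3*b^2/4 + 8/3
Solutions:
 g(b) = C1 - 5*b^4/28 + b^3/4 - 8*b/3


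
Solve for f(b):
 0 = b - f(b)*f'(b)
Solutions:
 f(b) = -sqrt(C1 + b^2)
 f(b) = sqrt(C1 + b^2)


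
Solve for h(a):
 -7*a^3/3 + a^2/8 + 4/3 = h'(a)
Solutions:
 h(a) = C1 - 7*a^4/12 + a^3/24 + 4*a/3


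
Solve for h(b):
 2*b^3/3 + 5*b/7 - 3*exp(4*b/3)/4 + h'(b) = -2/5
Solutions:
 h(b) = C1 - b^4/6 - 5*b^2/14 - 2*b/5 + 9*exp(4*b/3)/16


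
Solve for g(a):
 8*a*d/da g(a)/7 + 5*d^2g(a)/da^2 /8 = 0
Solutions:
 g(a) = C1 + C2*erf(4*sqrt(70)*a/35)


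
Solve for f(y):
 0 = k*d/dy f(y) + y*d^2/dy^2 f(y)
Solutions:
 f(y) = C1 + y^(1 - re(k))*(C2*sin(log(y)*Abs(im(k))) + C3*cos(log(y)*im(k)))


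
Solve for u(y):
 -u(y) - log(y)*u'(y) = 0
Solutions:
 u(y) = C1*exp(-li(y))


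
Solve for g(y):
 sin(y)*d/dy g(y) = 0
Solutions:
 g(y) = C1


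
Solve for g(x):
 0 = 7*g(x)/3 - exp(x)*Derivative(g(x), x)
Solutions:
 g(x) = C1*exp(-7*exp(-x)/3)


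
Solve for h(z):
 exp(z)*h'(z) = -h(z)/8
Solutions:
 h(z) = C1*exp(exp(-z)/8)


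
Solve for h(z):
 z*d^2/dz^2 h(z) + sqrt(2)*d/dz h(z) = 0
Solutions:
 h(z) = C1 + C2*z^(1 - sqrt(2))


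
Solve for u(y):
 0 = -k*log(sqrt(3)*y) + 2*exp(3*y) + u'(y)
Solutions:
 u(y) = C1 + k*y*log(y) + k*y*(-1 + log(3)/2) - 2*exp(3*y)/3


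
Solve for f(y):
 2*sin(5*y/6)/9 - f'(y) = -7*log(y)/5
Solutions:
 f(y) = C1 + 7*y*log(y)/5 - 7*y/5 - 4*cos(5*y/6)/15


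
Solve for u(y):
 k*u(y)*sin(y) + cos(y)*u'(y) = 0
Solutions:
 u(y) = C1*exp(k*log(cos(y)))


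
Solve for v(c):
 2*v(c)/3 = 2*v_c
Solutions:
 v(c) = C1*exp(c/3)


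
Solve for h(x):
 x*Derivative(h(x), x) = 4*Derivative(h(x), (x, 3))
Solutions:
 h(x) = C1 + Integral(C2*airyai(2^(1/3)*x/2) + C3*airybi(2^(1/3)*x/2), x)


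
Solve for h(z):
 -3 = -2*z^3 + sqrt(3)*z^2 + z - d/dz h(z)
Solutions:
 h(z) = C1 - z^4/2 + sqrt(3)*z^3/3 + z^2/2 + 3*z


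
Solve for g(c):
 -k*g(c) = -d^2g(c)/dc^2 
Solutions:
 g(c) = C1*exp(-c*sqrt(k)) + C2*exp(c*sqrt(k))


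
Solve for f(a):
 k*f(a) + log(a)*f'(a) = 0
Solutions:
 f(a) = C1*exp(-k*li(a))


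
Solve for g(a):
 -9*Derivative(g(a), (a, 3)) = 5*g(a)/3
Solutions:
 g(a) = C3*exp(-5^(1/3)*a/3) + (C1*sin(sqrt(3)*5^(1/3)*a/6) + C2*cos(sqrt(3)*5^(1/3)*a/6))*exp(5^(1/3)*a/6)


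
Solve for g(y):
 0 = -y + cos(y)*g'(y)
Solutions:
 g(y) = C1 + Integral(y/cos(y), y)


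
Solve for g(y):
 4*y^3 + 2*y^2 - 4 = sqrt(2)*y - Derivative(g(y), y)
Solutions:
 g(y) = C1 - y^4 - 2*y^3/3 + sqrt(2)*y^2/2 + 4*y


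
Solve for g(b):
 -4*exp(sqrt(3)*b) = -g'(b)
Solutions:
 g(b) = C1 + 4*sqrt(3)*exp(sqrt(3)*b)/3


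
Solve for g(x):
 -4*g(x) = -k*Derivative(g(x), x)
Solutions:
 g(x) = C1*exp(4*x/k)


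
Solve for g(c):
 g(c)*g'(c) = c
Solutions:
 g(c) = -sqrt(C1 + c^2)
 g(c) = sqrt(C1 + c^2)


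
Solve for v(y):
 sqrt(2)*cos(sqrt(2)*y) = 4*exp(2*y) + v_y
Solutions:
 v(y) = C1 - 2*exp(2*y) + sin(sqrt(2)*y)


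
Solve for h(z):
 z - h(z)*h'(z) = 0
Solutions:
 h(z) = -sqrt(C1 + z^2)
 h(z) = sqrt(C1 + z^2)


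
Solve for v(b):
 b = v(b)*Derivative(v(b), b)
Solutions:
 v(b) = -sqrt(C1 + b^2)
 v(b) = sqrt(C1 + b^2)


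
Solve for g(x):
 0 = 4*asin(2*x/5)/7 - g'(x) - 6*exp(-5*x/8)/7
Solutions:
 g(x) = C1 + 4*x*asin(2*x/5)/7 + 2*sqrt(25 - 4*x^2)/7 + 48*exp(-5*x/8)/35


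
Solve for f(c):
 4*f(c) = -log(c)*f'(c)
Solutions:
 f(c) = C1*exp(-4*li(c))


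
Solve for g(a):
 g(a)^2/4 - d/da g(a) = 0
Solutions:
 g(a) = -4/(C1 + a)


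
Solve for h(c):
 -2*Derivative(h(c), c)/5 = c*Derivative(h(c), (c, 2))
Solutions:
 h(c) = C1 + C2*c^(3/5)


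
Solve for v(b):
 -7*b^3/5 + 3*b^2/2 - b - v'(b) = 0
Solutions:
 v(b) = C1 - 7*b^4/20 + b^3/2 - b^2/2


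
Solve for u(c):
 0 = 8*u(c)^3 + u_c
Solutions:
 u(c) = -sqrt(2)*sqrt(-1/(C1 - 8*c))/2
 u(c) = sqrt(2)*sqrt(-1/(C1 - 8*c))/2


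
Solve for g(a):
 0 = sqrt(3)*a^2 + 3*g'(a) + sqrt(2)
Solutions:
 g(a) = C1 - sqrt(3)*a^3/9 - sqrt(2)*a/3


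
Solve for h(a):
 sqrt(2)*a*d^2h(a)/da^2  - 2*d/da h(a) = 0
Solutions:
 h(a) = C1 + C2*a^(1 + sqrt(2))


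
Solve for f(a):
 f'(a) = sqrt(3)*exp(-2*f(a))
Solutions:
 f(a) = log(-sqrt(C1 + 2*sqrt(3)*a))
 f(a) = log(C1 + 2*sqrt(3)*a)/2


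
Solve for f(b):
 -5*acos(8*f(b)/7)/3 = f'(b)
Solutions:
 Integral(1/acos(8*_y/7), (_y, f(b))) = C1 - 5*b/3


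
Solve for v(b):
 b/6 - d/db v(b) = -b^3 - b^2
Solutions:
 v(b) = C1 + b^4/4 + b^3/3 + b^2/12


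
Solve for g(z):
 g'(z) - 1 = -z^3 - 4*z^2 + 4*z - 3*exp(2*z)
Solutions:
 g(z) = C1 - z^4/4 - 4*z^3/3 + 2*z^2 + z - 3*exp(2*z)/2


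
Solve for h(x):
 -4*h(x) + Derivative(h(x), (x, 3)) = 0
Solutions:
 h(x) = C3*exp(2^(2/3)*x) + (C1*sin(2^(2/3)*sqrt(3)*x/2) + C2*cos(2^(2/3)*sqrt(3)*x/2))*exp(-2^(2/3)*x/2)


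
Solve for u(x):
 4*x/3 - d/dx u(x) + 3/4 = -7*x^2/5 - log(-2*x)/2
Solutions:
 u(x) = C1 + 7*x^3/15 + 2*x^2/3 + x*log(-x)/2 + x*(1 + 2*log(2))/4


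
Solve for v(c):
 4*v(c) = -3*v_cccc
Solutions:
 v(c) = (C1*sin(3^(3/4)*c/3) + C2*cos(3^(3/4)*c/3))*exp(-3^(3/4)*c/3) + (C3*sin(3^(3/4)*c/3) + C4*cos(3^(3/4)*c/3))*exp(3^(3/4)*c/3)


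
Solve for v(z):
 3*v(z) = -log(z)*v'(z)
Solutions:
 v(z) = C1*exp(-3*li(z))


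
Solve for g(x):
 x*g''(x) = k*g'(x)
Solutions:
 g(x) = C1 + x^(re(k) + 1)*(C2*sin(log(x)*Abs(im(k))) + C3*cos(log(x)*im(k)))


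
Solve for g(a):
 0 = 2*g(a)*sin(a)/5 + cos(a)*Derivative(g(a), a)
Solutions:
 g(a) = C1*cos(a)^(2/5)


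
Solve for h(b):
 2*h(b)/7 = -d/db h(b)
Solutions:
 h(b) = C1*exp(-2*b/7)


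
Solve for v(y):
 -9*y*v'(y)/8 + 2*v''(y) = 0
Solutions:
 v(y) = C1 + C2*erfi(3*sqrt(2)*y/8)


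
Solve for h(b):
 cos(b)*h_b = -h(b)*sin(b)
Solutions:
 h(b) = C1*cos(b)


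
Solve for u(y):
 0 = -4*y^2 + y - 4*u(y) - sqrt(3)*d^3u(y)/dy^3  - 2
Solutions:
 u(y) = C3*exp(-2^(2/3)*3^(5/6)*y/3) - y^2 + y/4 + (C1*sin(2^(2/3)*3^(1/3)*y/2) + C2*cos(2^(2/3)*3^(1/3)*y/2))*exp(2^(2/3)*3^(5/6)*y/6) - 1/2


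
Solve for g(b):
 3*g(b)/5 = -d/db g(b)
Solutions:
 g(b) = C1*exp(-3*b/5)


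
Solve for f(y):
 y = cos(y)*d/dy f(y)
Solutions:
 f(y) = C1 + Integral(y/cos(y), y)


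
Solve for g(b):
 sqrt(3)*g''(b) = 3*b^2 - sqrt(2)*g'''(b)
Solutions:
 g(b) = C1 + C2*b + C3*exp(-sqrt(6)*b/2) + sqrt(3)*b^4/12 - sqrt(2)*b^3/3 + 2*sqrt(3)*b^2/3


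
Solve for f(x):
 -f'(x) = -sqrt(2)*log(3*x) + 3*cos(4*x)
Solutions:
 f(x) = C1 + sqrt(2)*x*(log(x) - 1) + sqrt(2)*x*log(3) - 3*sin(4*x)/4


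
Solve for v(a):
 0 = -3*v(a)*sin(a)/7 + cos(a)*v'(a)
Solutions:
 v(a) = C1/cos(a)^(3/7)


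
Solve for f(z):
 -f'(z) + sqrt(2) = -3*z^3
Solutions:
 f(z) = C1 + 3*z^4/4 + sqrt(2)*z


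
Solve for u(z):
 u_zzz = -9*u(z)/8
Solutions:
 u(z) = C3*exp(-3^(2/3)*z/2) + (C1*sin(3*3^(1/6)*z/4) + C2*cos(3*3^(1/6)*z/4))*exp(3^(2/3)*z/4)


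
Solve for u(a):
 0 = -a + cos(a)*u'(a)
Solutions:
 u(a) = C1 + Integral(a/cos(a), a)


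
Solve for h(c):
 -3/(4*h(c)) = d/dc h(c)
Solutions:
 h(c) = -sqrt(C1 - 6*c)/2
 h(c) = sqrt(C1 - 6*c)/2


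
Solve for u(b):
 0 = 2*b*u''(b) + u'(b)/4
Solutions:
 u(b) = C1 + C2*b^(7/8)


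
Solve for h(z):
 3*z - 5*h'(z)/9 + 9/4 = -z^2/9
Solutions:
 h(z) = C1 + z^3/15 + 27*z^2/10 + 81*z/20


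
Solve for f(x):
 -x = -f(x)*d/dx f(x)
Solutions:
 f(x) = -sqrt(C1 + x^2)
 f(x) = sqrt(C1 + x^2)


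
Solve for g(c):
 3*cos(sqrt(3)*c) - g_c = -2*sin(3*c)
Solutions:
 g(c) = C1 + sqrt(3)*sin(sqrt(3)*c) - 2*cos(3*c)/3


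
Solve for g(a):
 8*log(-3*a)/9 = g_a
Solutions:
 g(a) = C1 + 8*a*log(-a)/9 + 8*a*(-1 + log(3))/9


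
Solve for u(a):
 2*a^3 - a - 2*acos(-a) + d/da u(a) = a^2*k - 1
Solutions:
 u(a) = C1 - a^4/2 + a^3*k/3 + a^2/2 + 2*a*acos(-a) - a + 2*sqrt(1 - a^2)


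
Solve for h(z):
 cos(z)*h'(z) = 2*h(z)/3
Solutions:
 h(z) = C1*(sin(z) + 1)^(1/3)/(sin(z) - 1)^(1/3)


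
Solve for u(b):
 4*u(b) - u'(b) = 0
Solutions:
 u(b) = C1*exp(4*b)


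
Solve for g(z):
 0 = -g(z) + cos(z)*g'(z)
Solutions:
 g(z) = C1*sqrt(sin(z) + 1)/sqrt(sin(z) - 1)


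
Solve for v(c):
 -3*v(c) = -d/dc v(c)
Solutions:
 v(c) = C1*exp(3*c)


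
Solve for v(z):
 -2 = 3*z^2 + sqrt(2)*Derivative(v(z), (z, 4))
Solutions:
 v(z) = C1 + C2*z + C3*z^2 + C4*z^3 - sqrt(2)*z^6/240 - sqrt(2)*z^4/24


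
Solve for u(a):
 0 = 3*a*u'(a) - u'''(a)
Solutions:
 u(a) = C1 + Integral(C2*airyai(3^(1/3)*a) + C3*airybi(3^(1/3)*a), a)


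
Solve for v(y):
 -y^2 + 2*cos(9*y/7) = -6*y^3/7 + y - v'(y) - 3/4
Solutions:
 v(y) = C1 - 3*y^4/14 + y^3/3 + y^2/2 - 3*y/4 - 14*sin(9*y/7)/9


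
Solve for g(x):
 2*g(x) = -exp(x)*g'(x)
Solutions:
 g(x) = C1*exp(2*exp(-x))


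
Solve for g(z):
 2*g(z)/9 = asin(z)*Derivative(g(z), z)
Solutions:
 g(z) = C1*exp(2*Integral(1/asin(z), z)/9)


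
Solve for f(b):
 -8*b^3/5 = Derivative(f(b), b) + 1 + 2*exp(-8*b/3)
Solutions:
 f(b) = C1 - 2*b^4/5 - b + 3*exp(-8*b/3)/4


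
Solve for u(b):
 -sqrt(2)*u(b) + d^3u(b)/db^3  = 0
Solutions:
 u(b) = C3*exp(2^(1/6)*b) + (C1*sin(2^(1/6)*sqrt(3)*b/2) + C2*cos(2^(1/6)*sqrt(3)*b/2))*exp(-2^(1/6)*b/2)


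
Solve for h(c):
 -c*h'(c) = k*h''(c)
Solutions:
 h(c) = C1 + C2*sqrt(k)*erf(sqrt(2)*c*sqrt(1/k)/2)


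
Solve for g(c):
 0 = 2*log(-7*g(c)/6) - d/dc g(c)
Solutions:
 -Integral(1/(log(-_y) - log(6) + log(7)), (_y, g(c)))/2 = C1 - c


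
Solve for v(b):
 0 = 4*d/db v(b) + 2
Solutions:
 v(b) = C1 - b/2


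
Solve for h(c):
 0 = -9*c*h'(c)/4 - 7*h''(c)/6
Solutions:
 h(c) = C1 + C2*erf(3*sqrt(21)*c/14)


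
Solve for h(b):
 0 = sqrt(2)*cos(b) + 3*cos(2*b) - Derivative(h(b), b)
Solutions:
 h(b) = C1 + sqrt(2)*sin(b) + 3*sin(2*b)/2


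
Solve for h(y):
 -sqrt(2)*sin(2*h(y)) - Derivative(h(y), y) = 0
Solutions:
 h(y) = pi - acos((-C1 - exp(4*sqrt(2)*y))/(C1 - exp(4*sqrt(2)*y)))/2
 h(y) = acos((-C1 - exp(4*sqrt(2)*y))/(C1 - exp(4*sqrt(2)*y)))/2


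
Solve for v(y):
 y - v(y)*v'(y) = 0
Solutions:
 v(y) = -sqrt(C1 + y^2)
 v(y) = sqrt(C1 + y^2)


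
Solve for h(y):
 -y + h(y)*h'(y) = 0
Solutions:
 h(y) = -sqrt(C1 + y^2)
 h(y) = sqrt(C1 + y^2)


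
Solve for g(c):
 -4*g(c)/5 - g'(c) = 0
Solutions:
 g(c) = C1*exp(-4*c/5)


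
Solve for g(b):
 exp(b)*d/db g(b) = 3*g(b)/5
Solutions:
 g(b) = C1*exp(-3*exp(-b)/5)


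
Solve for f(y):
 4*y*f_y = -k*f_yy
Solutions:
 f(y) = C1 + C2*sqrt(k)*erf(sqrt(2)*y*sqrt(1/k))


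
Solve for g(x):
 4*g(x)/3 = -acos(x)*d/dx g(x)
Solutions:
 g(x) = C1*exp(-4*Integral(1/acos(x), x)/3)


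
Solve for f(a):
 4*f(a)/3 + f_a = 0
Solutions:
 f(a) = C1*exp(-4*a/3)


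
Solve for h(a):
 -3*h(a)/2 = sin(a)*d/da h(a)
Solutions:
 h(a) = C1*(cos(a) + 1)^(3/4)/(cos(a) - 1)^(3/4)


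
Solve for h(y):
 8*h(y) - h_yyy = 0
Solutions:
 h(y) = C3*exp(2*y) + (C1*sin(sqrt(3)*y) + C2*cos(sqrt(3)*y))*exp(-y)


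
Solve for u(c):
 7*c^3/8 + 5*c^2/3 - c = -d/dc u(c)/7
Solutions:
 u(c) = C1 - 49*c^4/32 - 35*c^3/9 + 7*c^2/2


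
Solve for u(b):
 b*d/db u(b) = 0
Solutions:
 u(b) = C1


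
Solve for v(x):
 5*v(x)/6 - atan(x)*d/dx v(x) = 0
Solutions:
 v(x) = C1*exp(5*Integral(1/atan(x), x)/6)
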